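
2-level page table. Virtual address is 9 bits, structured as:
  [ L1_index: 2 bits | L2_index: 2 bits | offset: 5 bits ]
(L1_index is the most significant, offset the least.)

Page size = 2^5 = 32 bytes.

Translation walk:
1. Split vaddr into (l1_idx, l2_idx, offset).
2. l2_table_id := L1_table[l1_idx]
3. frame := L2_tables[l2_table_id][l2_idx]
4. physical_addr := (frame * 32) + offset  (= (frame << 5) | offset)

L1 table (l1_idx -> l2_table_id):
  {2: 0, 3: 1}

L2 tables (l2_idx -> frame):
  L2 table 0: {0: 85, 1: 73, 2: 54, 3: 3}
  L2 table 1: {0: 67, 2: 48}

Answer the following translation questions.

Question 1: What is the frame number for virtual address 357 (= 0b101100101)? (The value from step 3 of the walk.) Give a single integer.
vaddr = 357: l1_idx=2, l2_idx=3
L1[2] = 0; L2[0][3] = 3

Answer: 3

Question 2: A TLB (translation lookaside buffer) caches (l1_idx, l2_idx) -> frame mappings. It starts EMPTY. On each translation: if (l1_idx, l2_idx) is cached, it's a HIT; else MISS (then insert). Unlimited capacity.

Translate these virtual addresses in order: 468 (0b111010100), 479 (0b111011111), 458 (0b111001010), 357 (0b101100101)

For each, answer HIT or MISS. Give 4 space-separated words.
Answer: MISS HIT HIT MISS

Derivation:
vaddr=468: (3,2) not in TLB -> MISS, insert
vaddr=479: (3,2) in TLB -> HIT
vaddr=458: (3,2) in TLB -> HIT
vaddr=357: (2,3) not in TLB -> MISS, insert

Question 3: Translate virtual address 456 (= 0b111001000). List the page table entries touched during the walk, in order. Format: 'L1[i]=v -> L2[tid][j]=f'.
vaddr = 456 = 0b111001000
Split: l1_idx=3, l2_idx=2, offset=8

Answer: L1[3]=1 -> L2[1][2]=48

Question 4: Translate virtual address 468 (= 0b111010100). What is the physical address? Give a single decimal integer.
vaddr = 468 = 0b111010100
Split: l1_idx=3, l2_idx=2, offset=20
L1[3] = 1
L2[1][2] = 48
paddr = 48 * 32 + 20 = 1556

Answer: 1556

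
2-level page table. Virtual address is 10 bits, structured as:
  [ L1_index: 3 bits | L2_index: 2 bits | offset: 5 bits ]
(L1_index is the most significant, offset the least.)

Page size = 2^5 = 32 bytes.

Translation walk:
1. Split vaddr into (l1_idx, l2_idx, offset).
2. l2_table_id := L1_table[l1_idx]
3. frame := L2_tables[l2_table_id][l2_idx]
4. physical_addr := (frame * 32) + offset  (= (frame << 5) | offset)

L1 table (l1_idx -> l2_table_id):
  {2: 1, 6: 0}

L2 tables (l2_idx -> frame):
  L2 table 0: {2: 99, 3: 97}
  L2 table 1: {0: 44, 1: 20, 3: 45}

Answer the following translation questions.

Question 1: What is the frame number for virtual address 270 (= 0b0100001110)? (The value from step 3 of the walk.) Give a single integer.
vaddr = 270: l1_idx=2, l2_idx=0
L1[2] = 1; L2[1][0] = 44

Answer: 44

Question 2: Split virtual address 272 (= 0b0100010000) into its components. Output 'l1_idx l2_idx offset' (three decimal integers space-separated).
vaddr = 272 = 0b0100010000
  top 3 bits -> l1_idx = 2
  next 2 bits -> l2_idx = 0
  bottom 5 bits -> offset = 16

Answer: 2 0 16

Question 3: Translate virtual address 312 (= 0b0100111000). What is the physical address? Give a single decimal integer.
vaddr = 312 = 0b0100111000
Split: l1_idx=2, l2_idx=1, offset=24
L1[2] = 1
L2[1][1] = 20
paddr = 20 * 32 + 24 = 664

Answer: 664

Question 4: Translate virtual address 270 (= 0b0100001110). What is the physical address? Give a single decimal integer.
Answer: 1422

Derivation:
vaddr = 270 = 0b0100001110
Split: l1_idx=2, l2_idx=0, offset=14
L1[2] = 1
L2[1][0] = 44
paddr = 44 * 32 + 14 = 1422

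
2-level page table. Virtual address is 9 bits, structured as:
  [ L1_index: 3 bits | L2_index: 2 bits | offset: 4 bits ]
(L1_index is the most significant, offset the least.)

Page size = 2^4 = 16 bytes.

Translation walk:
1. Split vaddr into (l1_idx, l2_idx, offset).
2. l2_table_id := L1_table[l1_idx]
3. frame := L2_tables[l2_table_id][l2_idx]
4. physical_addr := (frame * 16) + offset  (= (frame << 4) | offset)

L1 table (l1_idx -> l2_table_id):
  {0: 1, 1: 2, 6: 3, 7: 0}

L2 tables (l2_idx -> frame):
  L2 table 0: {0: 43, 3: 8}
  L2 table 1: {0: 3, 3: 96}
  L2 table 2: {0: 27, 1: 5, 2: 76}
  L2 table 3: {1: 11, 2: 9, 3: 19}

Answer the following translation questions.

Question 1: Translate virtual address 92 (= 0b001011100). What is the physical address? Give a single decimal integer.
Answer: 92

Derivation:
vaddr = 92 = 0b001011100
Split: l1_idx=1, l2_idx=1, offset=12
L1[1] = 2
L2[2][1] = 5
paddr = 5 * 16 + 12 = 92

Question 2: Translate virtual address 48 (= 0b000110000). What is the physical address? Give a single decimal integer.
vaddr = 48 = 0b000110000
Split: l1_idx=0, l2_idx=3, offset=0
L1[0] = 1
L2[1][3] = 96
paddr = 96 * 16 + 0 = 1536

Answer: 1536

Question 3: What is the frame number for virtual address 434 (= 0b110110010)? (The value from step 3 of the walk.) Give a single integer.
vaddr = 434: l1_idx=6, l2_idx=3
L1[6] = 3; L2[3][3] = 19

Answer: 19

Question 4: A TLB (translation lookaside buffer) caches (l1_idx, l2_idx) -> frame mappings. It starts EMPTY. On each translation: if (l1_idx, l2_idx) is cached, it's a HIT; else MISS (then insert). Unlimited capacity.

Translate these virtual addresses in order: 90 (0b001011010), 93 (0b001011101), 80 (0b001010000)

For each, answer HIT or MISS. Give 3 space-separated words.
Answer: MISS HIT HIT

Derivation:
vaddr=90: (1,1) not in TLB -> MISS, insert
vaddr=93: (1,1) in TLB -> HIT
vaddr=80: (1,1) in TLB -> HIT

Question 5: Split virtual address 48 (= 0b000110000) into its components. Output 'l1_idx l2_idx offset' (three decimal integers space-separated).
vaddr = 48 = 0b000110000
  top 3 bits -> l1_idx = 0
  next 2 bits -> l2_idx = 3
  bottom 4 bits -> offset = 0

Answer: 0 3 0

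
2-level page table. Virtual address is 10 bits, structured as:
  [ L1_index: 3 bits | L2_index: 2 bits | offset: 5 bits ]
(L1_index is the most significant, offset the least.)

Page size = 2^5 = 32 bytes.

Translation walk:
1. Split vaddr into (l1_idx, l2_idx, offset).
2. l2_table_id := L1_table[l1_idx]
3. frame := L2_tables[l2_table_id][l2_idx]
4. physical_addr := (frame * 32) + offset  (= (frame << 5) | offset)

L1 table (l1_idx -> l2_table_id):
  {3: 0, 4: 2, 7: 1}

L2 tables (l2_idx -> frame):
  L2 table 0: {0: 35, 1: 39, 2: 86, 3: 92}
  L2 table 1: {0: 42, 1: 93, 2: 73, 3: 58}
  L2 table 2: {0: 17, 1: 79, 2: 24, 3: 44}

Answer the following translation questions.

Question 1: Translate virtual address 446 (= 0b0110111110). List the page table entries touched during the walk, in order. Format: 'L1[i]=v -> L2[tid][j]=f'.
vaddr = 446 = 0b0110111110
Split: l1_idx=3, l2_idx=1, offset=30

Answer: L1[3]=0 -> L2[0][1]=39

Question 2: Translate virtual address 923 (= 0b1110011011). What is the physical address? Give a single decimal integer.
Answer: 1371

Derivation:
vaddr = 923 = 0b1110011011
Split: l1_idx=7, l2_idx=0, offset=27
L1[7] = 1
L2[1][0] = 42
paddr = 42 * 32 + 27 = 1371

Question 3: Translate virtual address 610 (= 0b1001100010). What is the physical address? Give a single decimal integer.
vaddr = 610 = 0b1001100010
Split: l1_idx=4, l2_idx=3, offset=2
L1[4] = 2
L2[2][3] = 44
paddr = 44 * 32 + 2 = 1410

Answer: 1410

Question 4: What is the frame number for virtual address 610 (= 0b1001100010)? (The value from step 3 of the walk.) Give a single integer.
vaddr = 610: l1_idx=4, l2_idx=3
L1[4] = 2; L2[2][3] = 44

Answer: 44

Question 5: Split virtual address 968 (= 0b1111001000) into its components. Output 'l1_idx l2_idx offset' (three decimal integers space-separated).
vaddr = 968 = 0b1111001000
  top 3 bits -> l1_idx = 7
  next 2 bits -> l2_idx = 2
  bottom 5 bits -> offset = 8

Answer: 7 2 8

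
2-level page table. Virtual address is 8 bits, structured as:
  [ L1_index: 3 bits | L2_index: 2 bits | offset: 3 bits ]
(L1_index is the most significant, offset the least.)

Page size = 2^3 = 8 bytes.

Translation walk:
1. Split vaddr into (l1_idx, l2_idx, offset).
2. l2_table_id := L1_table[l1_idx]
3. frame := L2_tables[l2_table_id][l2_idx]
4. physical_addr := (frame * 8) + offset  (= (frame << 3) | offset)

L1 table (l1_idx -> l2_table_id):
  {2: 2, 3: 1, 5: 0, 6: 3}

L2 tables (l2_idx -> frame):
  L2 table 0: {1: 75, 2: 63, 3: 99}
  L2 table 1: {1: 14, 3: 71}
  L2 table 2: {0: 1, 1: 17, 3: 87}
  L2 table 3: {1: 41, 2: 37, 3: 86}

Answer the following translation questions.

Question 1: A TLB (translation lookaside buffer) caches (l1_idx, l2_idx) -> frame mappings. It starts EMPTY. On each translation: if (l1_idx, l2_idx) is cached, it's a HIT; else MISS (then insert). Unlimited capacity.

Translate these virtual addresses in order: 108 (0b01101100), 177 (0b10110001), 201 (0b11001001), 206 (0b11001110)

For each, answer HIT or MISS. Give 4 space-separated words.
Answer: MISS MISS MISS HIT

Derivation:
vaddr=108: (3,1) not in TLB -> MISS, insert
vaddr=177: (5,2) not in TLB -> MISS, insert
vaddr=201: (6,1) not in TLB -> MISS, insert
vaddr=206: (6,1) in TLB -> HIT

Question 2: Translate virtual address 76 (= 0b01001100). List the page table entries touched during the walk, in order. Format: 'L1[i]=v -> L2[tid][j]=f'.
vaddr = 76 = 0b01001100
Split: l1_idx=2, l2_idx=1, offset=4

Answer: L1[2]=2 -> L2[2][1]=17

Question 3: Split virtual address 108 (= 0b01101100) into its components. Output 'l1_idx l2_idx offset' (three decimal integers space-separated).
vaddr = 108 = 0b01101100
  top 3 bits -> l1_idx = 3
  next 2 bits -> l2_idx = 1
  bottom 3 bits -> offset = 4

Answer: 3 1 4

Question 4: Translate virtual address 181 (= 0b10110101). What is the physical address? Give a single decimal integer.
vaddr = 181 = 0b10110101
Split: l1_idx=5, l2_idx=2, offset=5
L1[5] = 0
L2[0][2] = 63
paddr = 63 * 8 + 5 = 509

Answer: 509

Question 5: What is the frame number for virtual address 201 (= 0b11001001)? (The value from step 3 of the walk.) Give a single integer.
Answer: 41

Derivation:
vaddr = 201: l1_idx=6, l2_idx=1
L1[6] = 3; L2[3][1] = 41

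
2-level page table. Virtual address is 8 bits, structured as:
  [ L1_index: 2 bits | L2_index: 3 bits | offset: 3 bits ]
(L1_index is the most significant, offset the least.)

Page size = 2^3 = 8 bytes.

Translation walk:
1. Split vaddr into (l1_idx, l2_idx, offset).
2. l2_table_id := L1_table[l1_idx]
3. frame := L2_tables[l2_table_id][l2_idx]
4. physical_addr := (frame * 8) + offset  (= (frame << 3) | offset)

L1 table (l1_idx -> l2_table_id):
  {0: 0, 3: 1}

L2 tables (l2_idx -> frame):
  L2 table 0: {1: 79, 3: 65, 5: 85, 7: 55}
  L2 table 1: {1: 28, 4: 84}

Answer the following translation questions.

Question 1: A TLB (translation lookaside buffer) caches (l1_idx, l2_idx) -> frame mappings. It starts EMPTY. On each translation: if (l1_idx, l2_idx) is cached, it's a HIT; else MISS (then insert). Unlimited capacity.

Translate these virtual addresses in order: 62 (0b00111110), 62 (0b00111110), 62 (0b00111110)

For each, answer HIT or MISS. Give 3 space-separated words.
Answer: MISS HIT HIT

Derivation:
vaddr=62: (0,7) not in TLB -> MISS, insert
vaddr=62: (0,7) in TLB -> HIT
vaddr=62: (0,7) in TLB -> HIT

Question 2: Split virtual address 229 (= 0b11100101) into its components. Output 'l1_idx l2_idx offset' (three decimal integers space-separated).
vaddr = 229 = 0b11100101
  top 2 bits -> l1_idx = 3
  next 3 bits -> l2_idx = 4
  bottom 3 bits -> offset = 5

Answer: 3 4 5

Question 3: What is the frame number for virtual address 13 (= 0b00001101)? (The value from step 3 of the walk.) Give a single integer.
vaddr = 13: l1_idx=0, l2_idx=1
L1[0] = 0; L2[0][1] = 79

Answer: 79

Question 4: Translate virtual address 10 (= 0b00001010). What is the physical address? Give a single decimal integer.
vaddr = 10 = 0b00001010
Split: l1_idx=0, l2_idx=1, offset=2
L1[0] = 0
L2[0][1] = 79
paddr = 79 * 8 + 2 = 634

Answer: 634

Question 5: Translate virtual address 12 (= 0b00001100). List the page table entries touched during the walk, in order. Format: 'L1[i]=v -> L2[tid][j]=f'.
Answer: L1[0]=0 -> L2[0][1]=79

Derivation:
vaddr = 12 = 0b00001100
Split: l1_idx=0, l2_idx=1, offset=4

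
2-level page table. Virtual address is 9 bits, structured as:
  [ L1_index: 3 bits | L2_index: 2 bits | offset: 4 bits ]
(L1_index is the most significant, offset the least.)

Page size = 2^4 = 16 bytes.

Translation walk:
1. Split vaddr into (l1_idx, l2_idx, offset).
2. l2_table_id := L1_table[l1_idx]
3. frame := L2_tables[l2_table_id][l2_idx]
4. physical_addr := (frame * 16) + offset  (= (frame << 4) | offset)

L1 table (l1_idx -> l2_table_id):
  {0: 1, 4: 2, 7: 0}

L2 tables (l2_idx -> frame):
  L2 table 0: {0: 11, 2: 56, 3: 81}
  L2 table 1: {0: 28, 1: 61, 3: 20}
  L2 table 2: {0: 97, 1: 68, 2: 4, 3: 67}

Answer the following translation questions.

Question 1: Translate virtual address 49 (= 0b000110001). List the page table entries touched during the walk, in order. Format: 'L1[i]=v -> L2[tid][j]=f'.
Answer: L1[0]=1 -> L2[1][3]=20

Derivation:
vaddr = 49 = 0b000110001
Split: l1_idx=0, l2_idx=3, offset=1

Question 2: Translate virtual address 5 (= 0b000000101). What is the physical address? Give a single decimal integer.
Answer: 453

Derivation:
vaddr = 5 = 0b000000101
Split: l1_idx=0, l2_idx=0, offset=5
L1[0] = 1
L2[1][0] = 28
paddr = 28 * 16 + 5 = 453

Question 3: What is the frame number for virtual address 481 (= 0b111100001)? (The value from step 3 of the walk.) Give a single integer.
vaddr = 481: l1_idx=7, l2_idx=2
L1[7] = 0; L2[0][2] = 56

Answer: 56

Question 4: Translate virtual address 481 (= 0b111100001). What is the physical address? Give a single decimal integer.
Answer: 897

Derivation:
vaddr = 481 = 0b111100001
Split: l1_idx=7, l2_idx=2, offset=1
L1[7] = 0
L2[0][2] = 56
paddr = 56 * 16 + 1 = 897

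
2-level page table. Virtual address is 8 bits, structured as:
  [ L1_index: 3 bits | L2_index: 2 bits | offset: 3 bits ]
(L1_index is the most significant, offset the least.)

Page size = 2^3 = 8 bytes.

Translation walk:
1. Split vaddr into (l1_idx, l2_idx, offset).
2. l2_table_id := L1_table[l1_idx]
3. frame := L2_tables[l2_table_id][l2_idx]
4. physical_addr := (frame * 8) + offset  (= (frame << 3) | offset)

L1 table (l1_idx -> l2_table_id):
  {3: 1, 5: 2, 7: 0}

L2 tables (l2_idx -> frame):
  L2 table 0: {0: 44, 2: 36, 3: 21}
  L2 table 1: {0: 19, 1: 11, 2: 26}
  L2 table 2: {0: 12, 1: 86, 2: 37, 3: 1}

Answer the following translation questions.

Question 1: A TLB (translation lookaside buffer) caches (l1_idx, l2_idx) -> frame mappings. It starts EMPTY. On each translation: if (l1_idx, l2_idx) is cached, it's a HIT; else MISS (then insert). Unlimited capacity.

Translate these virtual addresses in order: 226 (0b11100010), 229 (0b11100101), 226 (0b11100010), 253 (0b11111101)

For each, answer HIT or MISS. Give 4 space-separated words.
Answer: MISS HIT HIT MISS

Derivation:
vaddr=226: (7,0) not in TLB -> MISS, insert
vaddr=229: (7,0) in TLB -> HIT
vaddr=226: (7,0) in TLB -> HIT
vaddr=253: (7,3) not in TLB -> MISS, insert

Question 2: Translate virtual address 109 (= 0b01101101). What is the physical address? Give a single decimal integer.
Answer: 93

Derivation:
vaddr = 109 = 0b01101101
Split: l1_idx=3, l2_idx=1, offset=5
L1[3] = 1
L2[1][1] = 11
paddr = 11 * 8 + 5 = 93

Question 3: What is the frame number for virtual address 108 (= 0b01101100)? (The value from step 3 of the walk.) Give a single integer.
vaddr = 108: l1_idx=3, l2_idx=1
L1[3] = 1; L2[1][1] = 11

Answer: 11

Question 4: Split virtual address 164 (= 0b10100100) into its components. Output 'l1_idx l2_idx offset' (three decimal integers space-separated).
vaddr = 164 = 0b10100100
  top 3 bits -> l1_idx = 5
  next 2 bits -> l2_idx = 0
  bottom 3 bits -> offset = 4

Answer: 5 0 4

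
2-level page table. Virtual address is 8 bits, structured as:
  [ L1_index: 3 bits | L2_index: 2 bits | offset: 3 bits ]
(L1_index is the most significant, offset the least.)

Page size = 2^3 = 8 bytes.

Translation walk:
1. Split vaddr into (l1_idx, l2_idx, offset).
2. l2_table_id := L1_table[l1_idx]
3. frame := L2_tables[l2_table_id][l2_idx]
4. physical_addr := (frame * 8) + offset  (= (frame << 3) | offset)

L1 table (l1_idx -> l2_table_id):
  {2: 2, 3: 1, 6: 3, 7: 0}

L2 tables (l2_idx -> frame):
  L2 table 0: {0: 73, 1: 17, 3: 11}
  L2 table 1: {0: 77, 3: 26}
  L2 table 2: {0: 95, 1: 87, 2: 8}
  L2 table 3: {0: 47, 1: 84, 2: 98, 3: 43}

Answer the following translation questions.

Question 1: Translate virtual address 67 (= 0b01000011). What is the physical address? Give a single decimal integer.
Answer: 763

Derivation:
vaddr = 67 = 0b01000011
Split: l1_idx=2, l2_idx=0, offset=3
L1[2] = 2
L2[2][0] = 95
paddr = 95 * 8 + 3 = 763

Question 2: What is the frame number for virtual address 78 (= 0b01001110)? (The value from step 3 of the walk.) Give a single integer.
Answer: 87

Derivation:
vaddr = 78: l1_idx=2, l2_idx=1
L1[2] = 2; L2[2][1] = 87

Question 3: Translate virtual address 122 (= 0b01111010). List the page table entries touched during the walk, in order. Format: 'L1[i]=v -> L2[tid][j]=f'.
vaddr = 122 = 0b01111010
Split: l1_idx=3, l2_idx=3, offset=2

Answer: L1[3]=1 -> L2[1][3]=26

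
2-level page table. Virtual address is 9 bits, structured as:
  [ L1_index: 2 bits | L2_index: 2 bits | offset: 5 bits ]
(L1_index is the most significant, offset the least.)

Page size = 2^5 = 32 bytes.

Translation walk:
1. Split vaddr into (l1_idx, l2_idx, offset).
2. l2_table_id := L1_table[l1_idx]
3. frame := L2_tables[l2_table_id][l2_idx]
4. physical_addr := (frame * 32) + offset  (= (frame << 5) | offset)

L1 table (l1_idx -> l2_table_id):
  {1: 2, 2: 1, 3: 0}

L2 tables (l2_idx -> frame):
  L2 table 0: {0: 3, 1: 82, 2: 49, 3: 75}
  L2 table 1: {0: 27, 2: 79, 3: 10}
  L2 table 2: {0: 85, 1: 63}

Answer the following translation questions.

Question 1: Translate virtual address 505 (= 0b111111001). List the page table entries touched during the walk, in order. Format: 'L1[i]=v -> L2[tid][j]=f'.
vaddr = 505 = 0b111111001
Split: l1_idx=3, l2_idx=3, offset=25

Answer: L1[3]=0 -> L2[0][3]=75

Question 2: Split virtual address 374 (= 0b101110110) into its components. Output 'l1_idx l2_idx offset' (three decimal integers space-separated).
vaddr = 374 = 0b101110110
  top 2 bits -> l1_idx = 2
  next 2 bits -> l2_idx = 3
  bottom 5 bits -> offset = 22

Answer: 2 3 22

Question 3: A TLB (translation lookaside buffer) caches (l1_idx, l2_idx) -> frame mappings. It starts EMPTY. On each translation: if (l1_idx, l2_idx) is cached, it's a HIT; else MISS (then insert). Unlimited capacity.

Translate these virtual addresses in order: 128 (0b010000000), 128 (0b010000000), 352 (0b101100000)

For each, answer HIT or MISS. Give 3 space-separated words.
vaddr=128: (1,0) not in TLB -> MISS, insert
vaddr=128: (1,0) in TLB -> HIT
vaddr=352: (2,3) not in TLB -> MISS, insert

Answer: MISS HIT MISS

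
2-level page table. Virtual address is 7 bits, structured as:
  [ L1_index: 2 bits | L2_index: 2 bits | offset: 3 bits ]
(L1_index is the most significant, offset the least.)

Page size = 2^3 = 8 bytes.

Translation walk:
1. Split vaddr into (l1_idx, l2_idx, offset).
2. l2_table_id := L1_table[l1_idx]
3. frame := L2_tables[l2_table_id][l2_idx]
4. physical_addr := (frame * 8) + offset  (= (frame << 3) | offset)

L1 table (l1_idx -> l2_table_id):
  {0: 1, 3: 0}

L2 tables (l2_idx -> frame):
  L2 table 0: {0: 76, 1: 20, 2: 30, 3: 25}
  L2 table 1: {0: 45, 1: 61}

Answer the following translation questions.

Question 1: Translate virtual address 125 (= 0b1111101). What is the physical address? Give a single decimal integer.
vaddr = 125 = 0b1111101
Split: l1_idx=3, l2_idx=3, offset=5
L1[3] = 0
L2[0][3] = 25
paddr = 25 * 8 + 5 = 205

Answer: 205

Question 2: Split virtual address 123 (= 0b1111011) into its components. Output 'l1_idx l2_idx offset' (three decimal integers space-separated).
vaddr = 123 = 0b1111011
  top 2 bits -> l1_idx = 3
  next 2 bits -> l2_idx = 3
  bottom 3 bits -> offset = 3

Answer: 3 3 3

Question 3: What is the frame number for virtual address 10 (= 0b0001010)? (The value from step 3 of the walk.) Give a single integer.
vaddr = 10: l1_idx=0, l2_idx=1
L1[0] = 1; L2[1][1] = 61

Answer: 61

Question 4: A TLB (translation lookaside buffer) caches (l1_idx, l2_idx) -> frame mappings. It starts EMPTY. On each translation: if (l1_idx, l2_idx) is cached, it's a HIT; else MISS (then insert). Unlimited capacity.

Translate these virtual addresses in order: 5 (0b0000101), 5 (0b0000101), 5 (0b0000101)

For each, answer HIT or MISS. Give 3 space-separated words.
vaddr=5: (0,0) not in TLB -> MISS, insert
vaddr=5: (0,0) in TLB -> HIT
vaddr=5: (0,0) in TLB -> HIT

Answer: MISS HIT HIT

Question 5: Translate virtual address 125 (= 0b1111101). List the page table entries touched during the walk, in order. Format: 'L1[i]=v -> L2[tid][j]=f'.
vaddr = 125 = 0b1111101
Split: l1_idx=3, l2_idx=3, offset=5

Answer: L1[3]=0 -> L2[0][3]=25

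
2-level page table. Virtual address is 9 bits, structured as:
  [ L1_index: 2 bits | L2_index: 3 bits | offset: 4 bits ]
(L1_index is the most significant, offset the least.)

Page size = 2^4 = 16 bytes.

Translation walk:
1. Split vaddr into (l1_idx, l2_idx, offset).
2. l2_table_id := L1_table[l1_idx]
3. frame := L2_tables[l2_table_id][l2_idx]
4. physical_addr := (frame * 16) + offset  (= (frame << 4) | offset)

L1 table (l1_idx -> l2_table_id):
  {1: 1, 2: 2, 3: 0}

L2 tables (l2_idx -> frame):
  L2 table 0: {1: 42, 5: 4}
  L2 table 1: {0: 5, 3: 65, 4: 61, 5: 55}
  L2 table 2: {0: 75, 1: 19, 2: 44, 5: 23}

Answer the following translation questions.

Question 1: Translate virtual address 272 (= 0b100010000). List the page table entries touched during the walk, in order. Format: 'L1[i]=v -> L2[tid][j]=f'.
vaddr = 272 = 0b100010000
Split: l1_idx=2, l2_idx=1, offset=0

Answer: L1[2]=2 -> L2[2][1]=19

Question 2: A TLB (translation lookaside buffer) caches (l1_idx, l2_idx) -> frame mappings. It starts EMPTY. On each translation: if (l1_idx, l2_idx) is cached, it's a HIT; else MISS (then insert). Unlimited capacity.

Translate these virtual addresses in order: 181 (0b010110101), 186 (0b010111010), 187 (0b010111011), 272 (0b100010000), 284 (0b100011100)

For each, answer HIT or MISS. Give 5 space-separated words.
Answer: MISS HIT HIT MISS HIT

Derivation:
vaddr=181: (1,3) not in TLB -> MISS, insert
vaddr=186: (1,3) in TLB -> HIT
vaddr=187: (1,3) in TLB -> HIT
vaddr=272: (2,1) not in TLB -> MISS, insert
vaddr=284: (2,1) in TLB -> HIT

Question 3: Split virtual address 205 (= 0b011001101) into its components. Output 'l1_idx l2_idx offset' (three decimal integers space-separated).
vaddr = 205 = 0b011001101
  top 2 bits -> l1_idx = 1
  next 3 bits -> l2_idx = 4
  bottom 4 bits -> offset = 13

Answer: 1 4 13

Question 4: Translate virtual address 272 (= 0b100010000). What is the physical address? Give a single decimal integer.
vaddr = 272 = 0b100010000
Split: l1_idx=2, l2_idx=1, offset=0
L1[2] = 2
L2[2][1] = 19
paddr = 19 * 16 + 0 = 304

Answer: 304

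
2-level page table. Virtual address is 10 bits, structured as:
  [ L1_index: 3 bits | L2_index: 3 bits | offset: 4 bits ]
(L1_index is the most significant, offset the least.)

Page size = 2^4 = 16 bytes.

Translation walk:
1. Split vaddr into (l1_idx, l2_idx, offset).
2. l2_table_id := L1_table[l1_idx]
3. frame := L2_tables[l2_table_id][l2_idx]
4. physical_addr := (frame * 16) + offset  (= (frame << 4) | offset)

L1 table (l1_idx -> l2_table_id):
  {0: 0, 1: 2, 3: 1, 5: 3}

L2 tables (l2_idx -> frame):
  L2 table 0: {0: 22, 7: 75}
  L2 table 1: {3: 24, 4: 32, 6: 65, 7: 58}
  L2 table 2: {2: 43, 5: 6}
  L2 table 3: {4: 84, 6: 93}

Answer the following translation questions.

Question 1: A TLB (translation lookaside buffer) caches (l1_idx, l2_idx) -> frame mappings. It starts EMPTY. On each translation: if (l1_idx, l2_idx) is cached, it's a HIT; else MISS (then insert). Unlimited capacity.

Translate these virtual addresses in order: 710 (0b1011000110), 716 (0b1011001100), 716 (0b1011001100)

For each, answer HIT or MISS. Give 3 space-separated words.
Answer: MISS HIT HIT

Derivation:
vaddr=710: (5,4) not in TLB -> MISS, insert
vaddr=716: (5,4) in TLB -> HIT
vaddr=716: (5,4) in TLB -> HIT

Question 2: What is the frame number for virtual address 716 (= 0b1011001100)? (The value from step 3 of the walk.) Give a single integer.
Answer: 84

Derivation:
vaddr = 716: l1_idx=5, l2_idx=4
L1[5] = 3; L2[3][4] = 84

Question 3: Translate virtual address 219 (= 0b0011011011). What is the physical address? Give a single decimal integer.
vaddr = 219 = 0b0011011011
Split: l1_idx=1, l2_idx=5, offset=11
L1[1] = 2
L2[2][5] = 6
paddr = 6 * 16 + 11 = 107

Answer: 107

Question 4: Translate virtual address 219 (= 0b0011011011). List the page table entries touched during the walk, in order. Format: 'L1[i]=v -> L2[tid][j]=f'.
vaddr = 219 = 0b0011011011
Split: l1_idx=1, l2_idx=5, offset=11

Answer: L1[1]=2 -> L2[2][5]=6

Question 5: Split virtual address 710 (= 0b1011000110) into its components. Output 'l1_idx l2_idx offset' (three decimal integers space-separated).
Answer: 5 4 6

Derivation:
vaddr = 710 = 0b1011000110
  top 3 bits -> l1_idx = 5
  next 3 bits -> l2_idx = 4
  bottom 4 bits -> offset = 6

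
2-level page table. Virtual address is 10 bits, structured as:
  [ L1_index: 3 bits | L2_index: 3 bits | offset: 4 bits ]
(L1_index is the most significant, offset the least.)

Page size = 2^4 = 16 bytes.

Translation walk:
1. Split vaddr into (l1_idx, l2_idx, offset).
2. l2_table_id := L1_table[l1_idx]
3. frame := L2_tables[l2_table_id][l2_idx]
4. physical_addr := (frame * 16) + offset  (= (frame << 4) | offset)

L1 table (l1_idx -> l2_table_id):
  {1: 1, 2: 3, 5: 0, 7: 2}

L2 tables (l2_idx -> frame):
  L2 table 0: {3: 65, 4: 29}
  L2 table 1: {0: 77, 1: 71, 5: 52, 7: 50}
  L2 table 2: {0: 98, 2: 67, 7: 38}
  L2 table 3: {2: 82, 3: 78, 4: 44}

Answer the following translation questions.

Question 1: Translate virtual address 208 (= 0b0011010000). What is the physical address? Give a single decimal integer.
Answer: 832

Derivation:
vaddr = 208 = 0b0011010000
Split: l1_idx=1, l2_idx=5, offset=0
L1[1] = 1
L2[1][5] = 52
paddr = 52 * 16 + 0 = 832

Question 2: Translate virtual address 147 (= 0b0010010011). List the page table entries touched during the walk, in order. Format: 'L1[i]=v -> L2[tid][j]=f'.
vaddr = 147 = 0b0010010011
Split: l1_idx=1, l2_idx=1, offset=3

Answer: L1[1]=1 -> L2[1][1]=71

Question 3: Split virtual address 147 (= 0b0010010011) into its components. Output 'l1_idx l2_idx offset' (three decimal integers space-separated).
vaddr = 147 = 0b0010010011
  top 3 bits -> l1_idx = 1
  next 3 bits -> l2_idx = 1
  bottom 4 bits -> offset = 3

Answer: 1 1 3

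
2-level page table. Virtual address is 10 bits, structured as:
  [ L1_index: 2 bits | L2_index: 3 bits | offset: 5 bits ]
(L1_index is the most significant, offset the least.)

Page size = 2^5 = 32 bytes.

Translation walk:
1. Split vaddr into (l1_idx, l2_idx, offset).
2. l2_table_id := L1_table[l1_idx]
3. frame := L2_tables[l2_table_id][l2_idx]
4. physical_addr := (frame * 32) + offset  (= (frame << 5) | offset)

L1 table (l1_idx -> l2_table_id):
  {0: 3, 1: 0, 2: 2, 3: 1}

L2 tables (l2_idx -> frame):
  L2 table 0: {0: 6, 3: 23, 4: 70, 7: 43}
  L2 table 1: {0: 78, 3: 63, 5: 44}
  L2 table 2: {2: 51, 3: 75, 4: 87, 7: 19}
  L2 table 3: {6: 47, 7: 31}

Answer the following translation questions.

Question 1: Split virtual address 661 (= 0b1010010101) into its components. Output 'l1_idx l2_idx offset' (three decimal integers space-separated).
vaddr = 661 = 0b1010010101
  top 2 bits -> l1_idx = 2
  next 3 bits -> l2_idx = 4
  bottom 5 bits -> offset = 21

Answer: 2 4 21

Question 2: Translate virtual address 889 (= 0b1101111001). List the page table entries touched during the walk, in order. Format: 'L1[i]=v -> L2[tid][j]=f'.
vaddr = 889 = 0b1101111001
Split: l1_idx=3, l2_idx=3, offset=25

Answer: L1[3]=1 -> L2[1][3]=63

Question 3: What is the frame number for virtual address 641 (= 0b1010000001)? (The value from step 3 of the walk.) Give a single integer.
Answer: 87

Derivation:
vaddr = 641: l1_idx=2, l2_idx=4
L1[2] = 2; L2[2][4] = 87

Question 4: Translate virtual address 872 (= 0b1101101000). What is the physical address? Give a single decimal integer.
Answer: 2024

Derivation:
vaddr = 872 = 0b1101101000
Split: l1_idx=3, l2_idx=3, offset=8
L1[3] = 1
L2[1][3] = 63
paddr = 63 * 32 + 8 = 2024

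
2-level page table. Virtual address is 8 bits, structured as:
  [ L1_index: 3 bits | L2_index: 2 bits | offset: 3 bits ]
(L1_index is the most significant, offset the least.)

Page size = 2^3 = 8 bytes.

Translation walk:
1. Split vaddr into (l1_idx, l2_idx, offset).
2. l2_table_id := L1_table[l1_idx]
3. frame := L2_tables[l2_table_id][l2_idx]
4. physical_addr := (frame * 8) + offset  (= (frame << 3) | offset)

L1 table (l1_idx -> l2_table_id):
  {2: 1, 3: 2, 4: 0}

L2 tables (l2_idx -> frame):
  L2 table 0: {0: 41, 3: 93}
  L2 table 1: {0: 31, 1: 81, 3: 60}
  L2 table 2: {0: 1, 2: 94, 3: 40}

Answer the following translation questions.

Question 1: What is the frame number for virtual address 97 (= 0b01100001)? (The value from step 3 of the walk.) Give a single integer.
Answer: 1

Derivation:
vaddr = 97: l1_idx=3, l2_idx=0
L1[3] = 2; L2[2][0] = 1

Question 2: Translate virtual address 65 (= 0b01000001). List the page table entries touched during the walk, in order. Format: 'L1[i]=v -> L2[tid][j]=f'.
vaddr = 65 = 0b01000001
Split: l1_idx=2, l2_idx=0, offset=1

Answer: L1[2]=1 -> L2[1][0]=31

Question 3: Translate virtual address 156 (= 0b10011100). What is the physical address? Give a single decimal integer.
vaddr = 156 = 0b10011100
Split: l1_idx=4, l2_idx=3, offset=4
L1[4] = 0
L2[0][3] = 93
paddr = 93 * 8 + 4 = 748

Answer: 748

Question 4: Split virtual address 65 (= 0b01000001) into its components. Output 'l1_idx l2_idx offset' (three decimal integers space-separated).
Answer: 2 0 1

Derivation:
vaddr = 65 = 0b01000001
  top 3 bits -> l1_idx = 2
  next 2 bits -> l2_idx = 0
  bottom 3 bits -> offset = 1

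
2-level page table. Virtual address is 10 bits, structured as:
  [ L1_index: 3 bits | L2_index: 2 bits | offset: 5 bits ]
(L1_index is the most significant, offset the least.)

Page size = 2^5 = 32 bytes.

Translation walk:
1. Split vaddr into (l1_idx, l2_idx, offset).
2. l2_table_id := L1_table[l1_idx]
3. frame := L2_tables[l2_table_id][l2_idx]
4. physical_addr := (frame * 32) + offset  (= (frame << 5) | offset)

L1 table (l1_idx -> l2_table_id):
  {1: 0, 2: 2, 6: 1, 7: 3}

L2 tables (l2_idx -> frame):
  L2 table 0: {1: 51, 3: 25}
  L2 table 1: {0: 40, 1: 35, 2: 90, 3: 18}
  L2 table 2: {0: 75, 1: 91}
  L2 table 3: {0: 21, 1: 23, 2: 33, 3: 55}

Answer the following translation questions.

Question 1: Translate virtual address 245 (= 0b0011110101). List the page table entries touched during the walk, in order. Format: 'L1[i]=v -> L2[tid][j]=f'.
vaddr = 245 = 0b0011110101
Split: l1_idx=1, l2_idx=3, offset=21

Answer: L1[1]=0 -> L2[0][3]=25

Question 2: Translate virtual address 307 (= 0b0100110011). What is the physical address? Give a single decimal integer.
vaddr = 307 = 0b0100110011
Split: l1_idx=2, l2_idx=1, offset=19
L1[2] = 2
L2[2][1] = 91
paddr = 91 * 32 + 19 = 2931

Answer: 2931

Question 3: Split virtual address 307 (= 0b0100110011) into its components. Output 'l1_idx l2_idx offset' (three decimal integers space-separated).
vaddr = 307 = 0b0100110011
  top 3 bits -> l1_idx = 2
  next 2 bits -> l2_idx = 1
  bottom 5 bits -> offset = 19

Answer: 2 1 19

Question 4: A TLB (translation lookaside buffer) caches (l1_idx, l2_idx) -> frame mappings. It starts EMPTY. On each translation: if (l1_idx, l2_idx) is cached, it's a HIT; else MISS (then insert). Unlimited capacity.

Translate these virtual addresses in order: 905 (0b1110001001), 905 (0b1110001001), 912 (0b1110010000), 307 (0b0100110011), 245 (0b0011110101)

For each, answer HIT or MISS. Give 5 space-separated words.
Answer: MISS HIT HIT MISS MISS

Derivation:
vaddr=905: (7,0) not in TLB -> MISS, insert
vaddr=905: (7,0) in TLB -> HIT
vaddr=912: (7,0) in TLB -> HIT
vaddr=307: (2,1) not in TLB -> MISS, insert
vaddr=245: (1,3) not in TLB -> MISS, insert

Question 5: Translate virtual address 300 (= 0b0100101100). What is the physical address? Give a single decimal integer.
Answer: 2924

Derivation:
vaddr = 300 = 0b0100101100
Split: l1_idx=2, l2_idx=1, offset=12
L1[2] = 2
L2[2][1] = 91
paddr = 91 * 32 + 12 = 2924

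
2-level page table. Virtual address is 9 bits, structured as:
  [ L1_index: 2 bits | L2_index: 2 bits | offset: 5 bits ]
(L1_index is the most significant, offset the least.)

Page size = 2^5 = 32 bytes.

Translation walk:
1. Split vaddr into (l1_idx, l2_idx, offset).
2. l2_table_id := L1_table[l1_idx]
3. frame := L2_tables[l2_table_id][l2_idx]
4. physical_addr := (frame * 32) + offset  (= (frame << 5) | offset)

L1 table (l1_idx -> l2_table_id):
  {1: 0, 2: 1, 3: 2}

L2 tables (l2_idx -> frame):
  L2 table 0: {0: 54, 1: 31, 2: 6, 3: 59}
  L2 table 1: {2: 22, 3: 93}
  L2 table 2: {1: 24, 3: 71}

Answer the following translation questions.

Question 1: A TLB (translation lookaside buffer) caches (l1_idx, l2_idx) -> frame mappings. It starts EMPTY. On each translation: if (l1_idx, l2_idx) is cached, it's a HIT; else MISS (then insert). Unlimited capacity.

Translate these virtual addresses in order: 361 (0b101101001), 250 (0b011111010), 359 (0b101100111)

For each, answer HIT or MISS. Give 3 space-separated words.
vaddr=361: (2,3) not in TLB -> MISS, insert
vaddr=250: (1,3) not in TLB -> MISS, insert
vaddr=359: (2,3) in TLB -> HIT

Answer: MISS MISS HIT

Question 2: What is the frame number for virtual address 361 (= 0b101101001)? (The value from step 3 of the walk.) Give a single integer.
vaddr = 361: l1_idx=2, l2_idx=3
L1[2] = 1; L2[1][3] = 93

Answer: 93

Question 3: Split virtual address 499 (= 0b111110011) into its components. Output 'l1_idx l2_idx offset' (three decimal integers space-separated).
Answer: 3 3 19

Derivation:
vaddr = 499 = 0b111110011
  top 2 bits -> l1_idx = 3
  next 2 bits -> l2_idx = 3
  bottom 5 bits -> offset = 19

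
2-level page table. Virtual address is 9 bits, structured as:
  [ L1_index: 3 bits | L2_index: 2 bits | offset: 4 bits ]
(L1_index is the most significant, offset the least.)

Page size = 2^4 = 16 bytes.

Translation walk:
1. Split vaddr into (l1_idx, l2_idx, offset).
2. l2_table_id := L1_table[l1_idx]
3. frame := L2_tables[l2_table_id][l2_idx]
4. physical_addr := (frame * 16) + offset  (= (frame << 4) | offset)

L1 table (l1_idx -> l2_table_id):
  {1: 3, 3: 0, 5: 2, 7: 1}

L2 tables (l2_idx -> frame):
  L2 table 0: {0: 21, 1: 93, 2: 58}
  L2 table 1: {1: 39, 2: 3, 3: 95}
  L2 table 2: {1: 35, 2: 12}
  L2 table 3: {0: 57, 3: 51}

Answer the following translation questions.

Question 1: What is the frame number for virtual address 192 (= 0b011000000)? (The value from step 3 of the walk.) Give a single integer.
vaddr = 192: l1_idx=3, l2_idx=0
L1[3] = 0; L2[0][0] = 21

Answer: 21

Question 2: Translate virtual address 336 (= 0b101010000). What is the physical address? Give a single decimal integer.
vaddr = 336 = 0b101010000
Split: l1_idx=5, l2_idx=1, offset=0
L1[5] = 2
L2[2][1] = 35
paddr = 35 * 16 + 0 = 560

Answer: 560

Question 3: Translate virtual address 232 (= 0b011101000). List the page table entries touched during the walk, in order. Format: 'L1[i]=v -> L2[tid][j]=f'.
Answer: L1[3]=0 -> L2[0][2]=58

Derivation:
vaddr = 232 = 0b011101000
Split: l1_idx=3, l2_idx=2, offset=8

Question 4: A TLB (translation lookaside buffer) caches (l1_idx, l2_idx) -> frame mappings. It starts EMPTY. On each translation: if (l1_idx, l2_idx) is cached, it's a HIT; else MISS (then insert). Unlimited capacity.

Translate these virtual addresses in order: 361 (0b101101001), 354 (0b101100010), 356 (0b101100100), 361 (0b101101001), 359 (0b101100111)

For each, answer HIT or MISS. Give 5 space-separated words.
Answer: MISS HIT HIT HIT HIT

Derivation:
vaddr=361: (5,2) not in TLB -> MISS, insert
vaddr=354: (5,2) in TLB -> HIT
vaddr=356: (5,2) in TLB -> HIT
vaddr=361: (5,2) in TLB -> HIT
vaddr=359: (5,2) in TLB -> HIT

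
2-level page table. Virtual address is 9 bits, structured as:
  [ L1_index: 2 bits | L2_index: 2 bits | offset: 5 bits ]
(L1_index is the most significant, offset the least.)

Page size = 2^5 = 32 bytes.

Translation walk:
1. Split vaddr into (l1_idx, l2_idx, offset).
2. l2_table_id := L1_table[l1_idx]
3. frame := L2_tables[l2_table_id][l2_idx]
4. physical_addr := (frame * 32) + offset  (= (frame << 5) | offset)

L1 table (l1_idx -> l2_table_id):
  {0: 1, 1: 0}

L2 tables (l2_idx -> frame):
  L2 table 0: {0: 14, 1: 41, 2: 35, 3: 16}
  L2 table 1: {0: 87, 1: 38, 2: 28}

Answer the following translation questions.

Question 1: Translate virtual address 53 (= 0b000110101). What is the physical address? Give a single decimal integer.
Answer: 1237

Derivation:
vaddr = 53 = 0b000110101
Split: l1_idx=0, l2_idx=1, offset=21
L1[0] = 1
L2[1][1] = 38
paddr = 38 * 32 + 21 = 1237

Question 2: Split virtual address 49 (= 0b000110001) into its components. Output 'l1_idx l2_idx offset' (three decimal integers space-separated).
Answer: 0 1 17

Derivation:
vaddr = 49 = 0b000110001
  top 2 bits -> l1_idx = 0
  next 2 bits -> l2_idx = 1
  bottom 5 bits -> offset = 17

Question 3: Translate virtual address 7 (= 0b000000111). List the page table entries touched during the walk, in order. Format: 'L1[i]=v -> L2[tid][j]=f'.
vaddr = 7 = 0b000000111
Split: l1_idx=0, l2_idx=0, offset=7

Answer: L1[0]=1 -> L2[1][0]=87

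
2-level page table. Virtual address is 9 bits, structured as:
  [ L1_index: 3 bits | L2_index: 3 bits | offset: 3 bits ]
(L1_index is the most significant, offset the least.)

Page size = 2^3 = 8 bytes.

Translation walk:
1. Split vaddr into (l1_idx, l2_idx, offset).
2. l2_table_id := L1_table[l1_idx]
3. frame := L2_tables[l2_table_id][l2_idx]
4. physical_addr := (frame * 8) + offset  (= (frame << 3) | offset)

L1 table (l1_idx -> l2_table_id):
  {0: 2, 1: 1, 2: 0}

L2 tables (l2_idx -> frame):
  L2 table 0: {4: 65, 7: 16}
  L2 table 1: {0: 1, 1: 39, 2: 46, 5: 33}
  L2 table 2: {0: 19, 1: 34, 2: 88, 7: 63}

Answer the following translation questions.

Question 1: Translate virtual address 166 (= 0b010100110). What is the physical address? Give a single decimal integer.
vaddr = 166 = 0b010100110
Split: l1_idx=2, l2_idx=4, offset=6
L1[2] = 0
L2[0][4] = 65
paddr = 65 * 8 + 6 = 526

Answer: 526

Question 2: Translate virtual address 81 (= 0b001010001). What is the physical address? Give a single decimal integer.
Answer: 369

Derivation:
vaddr = 81 = 0b001010001
Split: l1_idx=1, l2_idx=2, offset=1
L1[1] = 1
L2[1][2] = 46
paddr = 46 * 8 + 1 = 369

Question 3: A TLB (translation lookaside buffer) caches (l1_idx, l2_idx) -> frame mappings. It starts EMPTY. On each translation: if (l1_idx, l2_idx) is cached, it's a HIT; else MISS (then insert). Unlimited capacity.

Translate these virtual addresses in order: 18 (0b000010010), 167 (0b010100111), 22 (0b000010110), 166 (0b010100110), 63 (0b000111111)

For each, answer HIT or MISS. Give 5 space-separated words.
Answer: MISS MISS HIT HIT MISS

Derivation:
vaddr=18: (0,2) not in TLB -> MISS, insert
vaddr=167: (2,4) not in TLB -> MISS, insert
vaddr=22: (0,2) in TLB -> HIT
vaddr=166: (2,4) in TLB -> HIT
vaddr=63: (0,7) not in TLB -> MISS, insert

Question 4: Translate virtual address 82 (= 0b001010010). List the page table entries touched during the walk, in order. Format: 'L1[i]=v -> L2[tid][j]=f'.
Answer: L1[1]=1 -> L2[1][2]=46

Derivation:
vaddr = 82 = 0b001010010
Split: l1_idx=1, l2_idx=2, offset=2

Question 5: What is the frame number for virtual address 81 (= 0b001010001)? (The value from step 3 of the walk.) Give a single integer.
vaddr = 81: l1_idx=1, l2_idx=2
L1[1] = 1; L2[1][2] = 46

Answer: 46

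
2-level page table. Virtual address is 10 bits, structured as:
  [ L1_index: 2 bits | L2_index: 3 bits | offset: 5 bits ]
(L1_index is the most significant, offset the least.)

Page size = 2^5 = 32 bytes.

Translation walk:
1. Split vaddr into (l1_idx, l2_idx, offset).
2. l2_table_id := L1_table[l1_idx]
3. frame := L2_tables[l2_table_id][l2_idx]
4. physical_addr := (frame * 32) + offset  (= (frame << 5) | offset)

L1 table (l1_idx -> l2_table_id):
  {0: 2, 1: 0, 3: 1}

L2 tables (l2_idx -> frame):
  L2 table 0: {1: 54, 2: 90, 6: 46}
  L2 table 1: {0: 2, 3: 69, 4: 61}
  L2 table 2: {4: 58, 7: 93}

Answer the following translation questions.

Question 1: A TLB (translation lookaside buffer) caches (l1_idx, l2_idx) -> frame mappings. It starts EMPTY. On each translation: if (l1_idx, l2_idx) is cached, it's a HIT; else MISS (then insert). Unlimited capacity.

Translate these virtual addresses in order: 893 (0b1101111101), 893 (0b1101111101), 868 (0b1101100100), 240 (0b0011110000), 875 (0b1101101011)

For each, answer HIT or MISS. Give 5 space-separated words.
Answer: MISS HIT HIT MISS HIT

Derivation:
vaddr=893: (3,3) not in TLB -> MISS, insert
vaddr=893: (3,3) in TLB -> HIT
vaddr=868: (3,3) in TLB -> HIT
vaddr=240: (0,7) not in TLB -> MISS, insert
vaddr=875: (3,3) in TLB -> HIT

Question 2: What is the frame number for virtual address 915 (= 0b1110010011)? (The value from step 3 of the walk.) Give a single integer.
vaddr = 915: l1_idx=3, l2_idx=4
L1[3] = 1; L2[1][4] = 61

Answer: 61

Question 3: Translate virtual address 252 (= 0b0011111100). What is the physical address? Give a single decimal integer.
vaddr = 252 = 0b0011111100
Split: l1_idx=0, l2_idx=7, offset=28
L1[0] = 2
L2[2][7] = 93
paddr = 93 * 32 + 28 = 3004

Answer: 3004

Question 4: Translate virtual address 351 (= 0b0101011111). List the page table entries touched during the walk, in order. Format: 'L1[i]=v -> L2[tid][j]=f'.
vaddr = 351 = 0b0101011111
Split: l1_idx=1, l2_idx=2, offset=31

Answer: L1[1]=0 -> L2[0][2]=90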